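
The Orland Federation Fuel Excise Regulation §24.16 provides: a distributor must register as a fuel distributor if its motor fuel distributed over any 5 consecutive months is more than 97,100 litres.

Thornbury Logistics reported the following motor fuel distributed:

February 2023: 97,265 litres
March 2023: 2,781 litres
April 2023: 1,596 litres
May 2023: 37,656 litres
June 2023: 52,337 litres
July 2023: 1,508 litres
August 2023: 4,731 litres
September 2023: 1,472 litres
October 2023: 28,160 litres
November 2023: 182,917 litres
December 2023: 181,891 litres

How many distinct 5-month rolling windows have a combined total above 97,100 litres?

February 2023–June 2023: 97,265 litres + 2,781 litres + 1,596 litres + 37,656 litres + 52,337 litres = 191,635 litres (over)
March 2023–July 2023: 2,781 litres + 1,596 litres + 37,656 litres + 52,337 litres + 1,508 litres = 95,878 litres (under)
April 2023–August 2023: 1,596 litres + 37,656 litres + 52,337 litres + 1,508 litres + 4,731 litres = 97,828 litres (over)
May 2023–September 2023: 37,656 litres + 52,337 litres + 1,508 litres + 4,731 litres + 1,472 litres = 97,704 litres (over)
June 2023–October 2023: 52,337 litres + 1,508 litres + 4,731 litres + 1,472 litres + 28,160 litres = 88,208 litres (under)
July 2023–November 2023: 1,508 litres + 4,731 litres + 1,472 litres + 28,160 litres + 182,917 litres = 218,788 litres (over)
August 2023–December 2023: 4,731 litres + 1,472 litres + 28,160 litres + 182,917 litres + 181,891 litres = 399,171 litres (over)
5 windows exceed the threshold.

5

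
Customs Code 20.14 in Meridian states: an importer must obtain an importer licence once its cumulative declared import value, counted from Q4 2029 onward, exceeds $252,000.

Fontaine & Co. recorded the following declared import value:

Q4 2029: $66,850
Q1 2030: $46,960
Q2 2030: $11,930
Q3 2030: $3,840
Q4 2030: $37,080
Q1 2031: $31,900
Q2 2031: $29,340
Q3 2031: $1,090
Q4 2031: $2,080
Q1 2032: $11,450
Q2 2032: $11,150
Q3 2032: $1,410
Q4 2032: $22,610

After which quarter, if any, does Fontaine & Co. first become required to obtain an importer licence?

Through Q4 2029: $66,850
Through Q1 2030: $113,810
Through Q2 2030: $125,740
Through Q3 2030: $129,580
Through Q4 2030: $166,660
Through Q1 2031: $198,560
Through Q2 2031: $227,900
Through Q3 2031: $228,990
Through Q4 2031: $231,070
Through Q1 2032: $242,520
Through Q2 2032: $253,670 ← exceeds threshold

Q2 2032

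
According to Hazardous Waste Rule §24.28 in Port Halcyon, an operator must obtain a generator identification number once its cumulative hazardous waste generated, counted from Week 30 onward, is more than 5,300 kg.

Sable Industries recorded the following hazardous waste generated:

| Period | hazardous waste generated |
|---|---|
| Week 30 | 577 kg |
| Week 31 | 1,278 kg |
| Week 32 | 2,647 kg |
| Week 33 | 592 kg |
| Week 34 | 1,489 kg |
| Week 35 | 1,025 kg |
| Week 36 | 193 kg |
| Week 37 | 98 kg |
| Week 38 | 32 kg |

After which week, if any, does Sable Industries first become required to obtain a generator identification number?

Week 34

Through Week 30: 577 kg
Through Week 31: 1,855 kg
Through Week 32: 4,502 kg
Through Week 33: 5,094 kg
Through Week 34: 6,583 kg ← exceeds threshold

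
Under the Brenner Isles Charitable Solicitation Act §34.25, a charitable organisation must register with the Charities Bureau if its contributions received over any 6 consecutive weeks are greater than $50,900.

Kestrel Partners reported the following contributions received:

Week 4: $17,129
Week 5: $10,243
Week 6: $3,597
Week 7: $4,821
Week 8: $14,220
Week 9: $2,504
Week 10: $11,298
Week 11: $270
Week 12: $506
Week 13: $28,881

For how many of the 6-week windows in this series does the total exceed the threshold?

2

Week 4–Week 9: $17,129 + $10,243 + $3,597 + $4,821 + $14,220 + $2,504 = $52,514 (over)
Week 5–Week 10: $10,243 + $3,597 + $4,821 + $14,220 + $2,504 + $11,298 = $46,683 (under)
Week 6–Week 11: $3,597 + $4,821 + $14,220 + $2,504 + $11,298 + $270 = $36,710 (under)
Week 7–Week 12: $4,821 + $14,220 + $2,504 + $11,298 + $270 + $506 = $33,619 (under)
Week 8–Week 13: $14,220 + $2,504 + $11,298 + $270 + $506 + $28,881 = $57,679 (over)
2 windows exceed the threshold.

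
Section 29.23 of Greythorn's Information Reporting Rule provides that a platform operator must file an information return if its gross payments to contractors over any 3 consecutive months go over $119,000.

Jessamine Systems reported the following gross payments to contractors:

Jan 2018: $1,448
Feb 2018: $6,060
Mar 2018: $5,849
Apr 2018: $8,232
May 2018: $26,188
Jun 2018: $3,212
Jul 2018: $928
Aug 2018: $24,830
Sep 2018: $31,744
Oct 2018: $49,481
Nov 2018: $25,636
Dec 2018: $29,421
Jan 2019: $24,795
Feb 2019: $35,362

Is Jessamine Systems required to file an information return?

No

Jan 2018–Mar 2018: $1,448 + $6,060 + $5,849 = $13,357 (under)
Feb 2018–Apr 2018: $6,060 + $5,849 + $8,232 = $20,141 (under)
Mar 2018–May 2018: $5,849 + $8,232 + $26,188 = $40,269 (under)
Apr 2018–Jun 2018: $8,232 + $26,188 + $3,212 = $37,632 (under)
May 2018–Jul 2018: $26,188 + $3,212 + $928 = $30,328 (under)
Jun 2018–Aug 2018: $3,212 + $928 + $24,830 = $28,970 (under)
Jul 2018–Sep 2018: $928 + $24,830 + $31,744 = $57,502 (under)
Aug 2018–Oct 2018: $24,830 + $31,744 + $49,481 = $106,055 (under)
Sep 2018–Nov 2018: $31,744 + $49,481 + $25,636 = $106,861 (under)
Oct 2018–Dec 2018: $49,481 + $25,636 + $29,421 = $104,538 (under)
Nov 2018–Jan 2019: $25,636 + $29,421 + $24,795 = $79,852 (under)
Dec 2018–Feb 2019: $29,421 + $24,795 + $35,362 = $89,578 (under)
No window exceeds $119,000.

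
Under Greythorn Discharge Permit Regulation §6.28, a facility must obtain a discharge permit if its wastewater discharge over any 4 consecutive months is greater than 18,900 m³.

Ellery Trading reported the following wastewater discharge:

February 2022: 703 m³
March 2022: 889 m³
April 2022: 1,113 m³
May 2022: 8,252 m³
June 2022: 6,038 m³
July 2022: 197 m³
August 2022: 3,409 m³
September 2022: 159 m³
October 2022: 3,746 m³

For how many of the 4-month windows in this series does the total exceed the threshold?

0

February 2022–May 2022: 703 m³ + 889 m³ + 1,113 m³ + 8,252 m³ = 10,957 m³ (under)
March 2022–June 2022: 889 m³ + 1,113 m³ + 8,252 m³ + 6,038 m³ = 16,292 m³ (under)
April 2022–July 2022: 1,113 m³ + 8,252 m³ + 6,038 m³ + 197 m³ = 15,600 m³ (under)
May 2022–August 2022: 8,252 m³ + 6,038 m³ + 197 m³ + 3,409 m³ = 17,896 m³ (under)
June 2022–September 2022: 6,038 m³ + 197 m³ + 3,409 m³ + 159 m³ = 9,803 m³ (under)
July 2022–October 2022: 197 m³ + 3,409 m³ + 159 m³ + 3,746 m³ = 7,511 m³ (under)
0 windows exceed the threshold.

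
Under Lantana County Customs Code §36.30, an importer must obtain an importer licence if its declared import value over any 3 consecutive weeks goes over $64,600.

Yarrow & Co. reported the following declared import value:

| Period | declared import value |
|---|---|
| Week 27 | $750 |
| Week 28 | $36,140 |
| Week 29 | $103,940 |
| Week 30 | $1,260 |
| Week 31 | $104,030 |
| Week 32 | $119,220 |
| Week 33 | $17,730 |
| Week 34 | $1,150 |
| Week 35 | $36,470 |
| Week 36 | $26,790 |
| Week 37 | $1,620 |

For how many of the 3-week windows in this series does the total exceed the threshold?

7

Week 27–Week 29: $750 + $36,140 + $103,940 = $140,830 (over)
Week 28–Week 30: $36,140 + $103,940 + $1,260 = $141,340 (over)
Week 29–Week 31: $103,940 + $1,260 + $104,030 = $209,230 (over)
Week 30–Week 32: $1,260 + $104,030 + $119,220 = $224,510 (over)
Week 31–Week 33: $104,030 + $119,220 + $17,730 = $240,980 (over)
Week 32–Week 34: $119,220 + $17,730 + $1,150 = $138,100 (over)
Week 33–Week 35: $17,730 + $1,150 + $36,470 = $55,350 (under)
Week 34–Week 36: $1,150 + $36,470 + $26,790 = $64,410 (under)
Week 35–Week 37: $36,470 + $26,790 + $1,620 = $64,880 (over)
7 windows exceed the threshold.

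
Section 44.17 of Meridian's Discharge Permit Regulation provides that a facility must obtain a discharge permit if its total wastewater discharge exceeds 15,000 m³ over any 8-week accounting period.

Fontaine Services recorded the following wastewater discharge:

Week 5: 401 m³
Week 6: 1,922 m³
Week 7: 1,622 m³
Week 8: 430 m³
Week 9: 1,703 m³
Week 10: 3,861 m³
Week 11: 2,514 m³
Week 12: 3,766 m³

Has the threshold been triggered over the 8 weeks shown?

Yes

Total wastewater discharge: 401 m³ + 1,922 m³ + 1,622 m³ + 430 m³ + 1,703 m³ + 3,861 m³ + 2,514 m³ + 3,766 m³ = 16,219 m³.
16,219 m³ > 15,000 m³, so the threshold is exceeded.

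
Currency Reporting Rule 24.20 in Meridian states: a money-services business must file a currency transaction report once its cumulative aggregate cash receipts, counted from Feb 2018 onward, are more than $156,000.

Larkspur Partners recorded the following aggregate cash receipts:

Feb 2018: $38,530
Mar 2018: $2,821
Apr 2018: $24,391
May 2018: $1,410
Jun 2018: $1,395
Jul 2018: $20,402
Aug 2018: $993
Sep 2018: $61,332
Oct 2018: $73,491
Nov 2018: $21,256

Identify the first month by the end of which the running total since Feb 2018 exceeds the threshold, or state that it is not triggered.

Through Feb 2018: $38,530
Through Mar 2018: $41,351
Through Apr 2018: $65,742
Through May 2018: $67,152
Through Jun 2018: $68,547
Through Jul 2018: $88,949
Through Aug 2018: $89,942
Through Sep 2018: $151,274
Through Oct 2018: $224,765 ← exceeds threshold

Oct 2018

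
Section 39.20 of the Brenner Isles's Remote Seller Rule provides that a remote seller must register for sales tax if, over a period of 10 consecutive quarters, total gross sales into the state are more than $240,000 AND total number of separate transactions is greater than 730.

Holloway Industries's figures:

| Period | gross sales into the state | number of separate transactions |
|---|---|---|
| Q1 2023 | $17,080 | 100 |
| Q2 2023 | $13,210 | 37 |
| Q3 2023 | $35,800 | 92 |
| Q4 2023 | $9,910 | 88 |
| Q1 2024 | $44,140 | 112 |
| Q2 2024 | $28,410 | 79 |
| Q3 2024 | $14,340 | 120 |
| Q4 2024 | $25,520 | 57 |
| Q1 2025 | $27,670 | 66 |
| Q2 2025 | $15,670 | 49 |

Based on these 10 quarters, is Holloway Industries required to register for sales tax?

No

Total gross sales into the state: $17,080 + $13,210 + $35,800 + $9,910 + $44,140 + $28,410 + $14,340 + $25,520 + $27,670 + $15,670 = $231,750 (≤ $240,000).
Total number of separate transactions: 100 + 37 + 92 + 88 + 112 + 79 + 120 + 57 + 66 + 49 = 800 (> 730).
The test is 'and': the rule requires both, and at least one is not exceeded.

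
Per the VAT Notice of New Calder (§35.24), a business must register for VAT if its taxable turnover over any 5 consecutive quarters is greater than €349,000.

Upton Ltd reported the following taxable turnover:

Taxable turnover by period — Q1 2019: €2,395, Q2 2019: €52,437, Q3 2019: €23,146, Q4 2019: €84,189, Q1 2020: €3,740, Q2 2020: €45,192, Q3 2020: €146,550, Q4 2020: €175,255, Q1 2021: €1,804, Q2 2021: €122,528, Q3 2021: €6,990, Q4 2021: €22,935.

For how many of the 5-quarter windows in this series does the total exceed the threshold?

4

Q1 2019–Q1 2020: €2,395 + €52,437 + €23,146 + €84,189 + €3,740 = €165,907 (under)
Q2 2019–Q2 2020: €52,437 + €23,146 + €84,189 + €3,740 + €45,192 = €208,704 (under)
Q3 2019–Q3 2020: €23,146 + €84,189 + €3,740 + €45,192 + €146,550 = €302,817 (under)
Q4 2019–Q4 2020: €84,189 + €3,740 + €45,192 + €146,550 + €175,255 = €454,926 (over)
Q1 2020–Q1 2021: €3,740 + €45,192 + €146,550 + €175,255 + €1,804 = €372,541 (over)
Q2 2020–Q2 2021: €45,192 + €146,550 + €175,255 + €1,804 + €122,528 = €491,329 (over)
Q3 2020–Q3 2021: €146,550 + €175,255 + €1,804 + €122,528 + €6,990 = €453,127 (over)
Q4 2020–Q4 2021: €175,255 + €1,804 + €122,528 + €6,990 + €22,935 = €329,512 (under)
4 windows exceed the threshold.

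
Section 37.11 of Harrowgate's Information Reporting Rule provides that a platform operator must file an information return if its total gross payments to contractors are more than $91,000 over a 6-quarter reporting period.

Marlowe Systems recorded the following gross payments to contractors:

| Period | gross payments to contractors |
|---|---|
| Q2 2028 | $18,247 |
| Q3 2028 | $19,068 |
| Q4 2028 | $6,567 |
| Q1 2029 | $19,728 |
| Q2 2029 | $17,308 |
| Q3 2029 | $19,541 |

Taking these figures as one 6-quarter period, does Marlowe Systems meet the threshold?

Yes

Total gross payments to contractors: $18,247 + $19,068 + $6,567 + $19,728 + $17,308 + $19,541 = $100,459.
$100,459 > $91,000, so the threshold is exceeded.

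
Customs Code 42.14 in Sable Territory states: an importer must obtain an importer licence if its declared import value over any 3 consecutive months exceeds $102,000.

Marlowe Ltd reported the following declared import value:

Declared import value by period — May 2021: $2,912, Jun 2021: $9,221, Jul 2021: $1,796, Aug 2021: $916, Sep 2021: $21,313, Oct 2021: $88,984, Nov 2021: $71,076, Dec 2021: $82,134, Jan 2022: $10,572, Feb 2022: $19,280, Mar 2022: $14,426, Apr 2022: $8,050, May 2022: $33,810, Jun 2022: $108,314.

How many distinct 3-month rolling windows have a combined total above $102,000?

6

May 2021–Jul 2021: $2,912 + $9,221 + $1,796 = $13,929 (under)
Jun 2021–Aug 2021: $9,221 + $1,796 + $916 = $11,933 (under)
Jul 2021–Sep 2021: $1,796 + $916 + $21,313 = $24,025 (under)
Aug 2021–Oct 2021: $916 + $21,313 + $88,984 = $111,213 (over)
Sep 2021–Nov 2021: $21,313 + $88,984 + $71,076 = $181,373 (over)
Oct 2021–Dec 2021: $88,984 + $71,076 + $82,134 = $242,194 (over)
Nov 2021–Jan 2022: $71,076 + $82,134 + $10,572 = $163,782 (over)
Dec 2021–Feb 2022: $82,134 + $10,572 + $19,280 = $111,986 (over)
Jan 2022–Mar 2022: $10,572 + $19,280 + $14,426 = $44,278 (under)
Feb 2022–Apr 2022: $19,280 + $14,426 + $8,050 = $41,756 (under)
Mar 2022–May 2022: $14,426 + $8,050 + $33,810 = $56,286 (under)
Apr 2022–Jun 2022: $8,050 + $33,810 + $108,314 = $150,174 (over)
6 windows exceed the threshold.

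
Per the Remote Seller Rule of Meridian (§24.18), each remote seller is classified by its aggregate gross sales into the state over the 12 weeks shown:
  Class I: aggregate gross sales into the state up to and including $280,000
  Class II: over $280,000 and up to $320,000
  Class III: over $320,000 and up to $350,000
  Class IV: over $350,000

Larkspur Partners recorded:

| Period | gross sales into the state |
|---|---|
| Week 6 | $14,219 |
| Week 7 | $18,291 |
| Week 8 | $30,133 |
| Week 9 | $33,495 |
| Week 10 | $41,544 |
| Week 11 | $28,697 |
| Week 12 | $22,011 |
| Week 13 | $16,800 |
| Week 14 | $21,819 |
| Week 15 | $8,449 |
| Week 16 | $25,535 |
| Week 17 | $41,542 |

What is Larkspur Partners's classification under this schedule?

Aggregate gross sales into the state: $14,219 + $18,291 + $30,133 + $33,495 + $41,544 + $28,697 + $22,011 + $16,800 + $21,819 + $8,449 + $25,535 + $41,542 = $302,535.
$280,000 < $302,535 ≤ $320,000, so Class II applies.

Class II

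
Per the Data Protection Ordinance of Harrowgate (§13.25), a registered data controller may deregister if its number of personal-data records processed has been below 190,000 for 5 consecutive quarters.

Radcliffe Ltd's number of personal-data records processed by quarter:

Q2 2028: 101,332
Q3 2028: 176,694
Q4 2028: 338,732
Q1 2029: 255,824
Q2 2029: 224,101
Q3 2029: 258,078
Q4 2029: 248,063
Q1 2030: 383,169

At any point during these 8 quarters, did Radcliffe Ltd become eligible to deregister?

Quarters below 190,000: Q2 2028, Q3 2028.
Longest run of consecutive quarters below the threshold: 2.
2 < 5, so Radcliffe Ltd never became eligible.

No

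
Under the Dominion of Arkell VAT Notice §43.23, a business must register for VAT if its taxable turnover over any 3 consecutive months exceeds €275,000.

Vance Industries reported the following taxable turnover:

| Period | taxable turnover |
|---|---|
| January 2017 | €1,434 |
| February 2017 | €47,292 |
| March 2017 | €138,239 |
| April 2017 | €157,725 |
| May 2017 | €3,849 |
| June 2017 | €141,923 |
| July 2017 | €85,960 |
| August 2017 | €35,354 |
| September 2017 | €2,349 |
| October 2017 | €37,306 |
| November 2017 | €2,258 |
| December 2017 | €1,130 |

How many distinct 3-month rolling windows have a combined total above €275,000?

January 2017–March 2017: €1,434 + €47,292 + €138,239 = €186,965 (under)
February 2017–April 2017: €47,292 + €138,239 + €157,725 = €343,256 (over)
March 2017–May 2017: €138,239 + €157,725 + €3,849 = €299,813 (over)
April 2017–June 2017: €157,725 + €3,849 + €141,923 = €303,497 (over)
May 2017–July 2017: €3,849 + €141,923 + €85,960 = €231,732 (under)
June 2017–August 2017: €141,923 + €85,960 + €35,354 = €263,237 (under)
July 2017–September 2017: €85,960 + €35,354 + €2,349 = €123,663 (under)
August 2017–October 2017: €35,354 + €2,349 + €37,306 = €75,009 (under)
September 2017–November 2017: €2,349 + €37,306 + €2,258 = €41,913 (under)
October 2017–December 2017: €37,306 + €2,258 + €1,130 = €40,694 (under)
3 windows exceed the threshold.

3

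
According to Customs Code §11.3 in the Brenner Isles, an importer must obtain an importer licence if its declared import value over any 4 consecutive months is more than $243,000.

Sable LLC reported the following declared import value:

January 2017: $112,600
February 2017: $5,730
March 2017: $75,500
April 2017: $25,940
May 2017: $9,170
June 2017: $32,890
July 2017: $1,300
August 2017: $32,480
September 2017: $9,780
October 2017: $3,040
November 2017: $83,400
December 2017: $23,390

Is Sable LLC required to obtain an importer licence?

January 2017–April 2017: $112,600 + $5,730 + $75,500 + $25,940 = $219,770 (under)
February 2017–May 2017: $5,730 + $75,500 + $25,940 + $9,170 = $116,340 (under)
March 2017–June 2017: $75,500 + $25,940 + $9,170 + $32,890 = $143,500 (under)
April 2017–July 2017: $25,940 + $9,170 + $32,890 + $1,300 = $69,300 (under)
May 2017–August 2017: $9,170 + $32,890 + $1,300 + $32,480 = $75,840 (under)
June 2017–September 2017: $32,890 + $1,300 + $32,480 + $9,780 = $76,450 (under)
July 2017–October 2017: $1,300 + $32,480 + $9,780 + $3,040 = $46,600 (under)
August 2017–November 2017: $32,480 + $9,780 + $3,040 + $83,400 = $128,700 (under)
September 2017–December 2017: $9,780 + $3,040 + $83,400 + $23,390 = $119,610 (under)
No window exceeds $243,000.

No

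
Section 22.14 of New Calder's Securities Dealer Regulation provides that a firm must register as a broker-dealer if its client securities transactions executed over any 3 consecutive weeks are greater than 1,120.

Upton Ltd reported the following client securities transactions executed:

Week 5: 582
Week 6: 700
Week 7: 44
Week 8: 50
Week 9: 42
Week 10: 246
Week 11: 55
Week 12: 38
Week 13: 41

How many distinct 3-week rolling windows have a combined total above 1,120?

1

Week 5–Week 7: 582 + 700 + 44 = 1,326 (over)
Week 6–Week 8: 700 + 44 + 50 = 794 (under)
Week 7–Week 9: 44 + 50 + 42 = 136 (under)
Week 8–Week 10: 50 + 42 + 246 = 338 (under)
Week 9–Week 11: 42 + 246 + 55 = 343 (under)
Week 10–Week 12: 246 + 55 + 38 = 339 (under)
Week 11–Week 13: 55 + 38 + 41 = 134 (under)
1 window exceeds the threshold.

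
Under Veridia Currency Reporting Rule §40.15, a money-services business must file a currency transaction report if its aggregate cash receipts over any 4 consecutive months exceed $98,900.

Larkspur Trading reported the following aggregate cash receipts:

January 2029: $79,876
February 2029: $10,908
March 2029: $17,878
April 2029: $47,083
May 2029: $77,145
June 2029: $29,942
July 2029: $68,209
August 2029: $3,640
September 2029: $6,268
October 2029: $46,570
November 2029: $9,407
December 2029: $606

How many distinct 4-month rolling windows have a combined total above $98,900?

January 2029–April 2029: $79,876 + $10,908 + $17,878 + $47,083 = $155,745 (over)
February 2029–May 2029: $10,908 + $17,878 + $47,083 + $77,145 = $153,014 (over)
March 2029–June 2029: $17,878 + $47,083 + $77,145 + $29,942 = $172,048 (over)
April 2029–July 2029: $47,083 + $77,145 + $29,942 + $68,209 = $222,379 (over)
May 2029–August 2029: $77,145 + $29,942 + $68,209 + $3,640 = $178,936 (over)
June 2029–September 2029: $29,942 + $68,209 + $3,640 + $6,268 = $108,059 (over)
July 2029–October 2029: $68,209 + $3,640 + $6,268 + $46,570 = $124,687 (over)
August 2029–November 2029: $3,640 + $6,268 + $46,570 + $9,407 = $65,885 (under)
September 2029–December 2029: $6,268 + $46,570 + $9,407 + $606 = $62,851 (under)
7 windows exceed the threshold.

7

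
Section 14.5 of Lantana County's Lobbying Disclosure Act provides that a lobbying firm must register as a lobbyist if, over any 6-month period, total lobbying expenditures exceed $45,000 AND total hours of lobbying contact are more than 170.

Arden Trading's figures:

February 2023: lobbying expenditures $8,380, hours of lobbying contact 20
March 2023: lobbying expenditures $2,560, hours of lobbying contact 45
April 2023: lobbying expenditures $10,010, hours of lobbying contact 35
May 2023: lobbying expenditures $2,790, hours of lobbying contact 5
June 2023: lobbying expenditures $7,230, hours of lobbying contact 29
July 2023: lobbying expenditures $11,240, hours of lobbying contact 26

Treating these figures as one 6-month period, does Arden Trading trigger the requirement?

Total lobbying expenditures: $8,380 + $2,560 + $10,010 + $2,790 + $7,230 + $11,240 = $42,210 (≤ $45,000).
Total hours of lobbying contact: 20 + 45 + 35 + 5 + 29 + 26 = 160 (≤ 170).
The test is 'and': the rule requires both, and at least one is not exceeded.

No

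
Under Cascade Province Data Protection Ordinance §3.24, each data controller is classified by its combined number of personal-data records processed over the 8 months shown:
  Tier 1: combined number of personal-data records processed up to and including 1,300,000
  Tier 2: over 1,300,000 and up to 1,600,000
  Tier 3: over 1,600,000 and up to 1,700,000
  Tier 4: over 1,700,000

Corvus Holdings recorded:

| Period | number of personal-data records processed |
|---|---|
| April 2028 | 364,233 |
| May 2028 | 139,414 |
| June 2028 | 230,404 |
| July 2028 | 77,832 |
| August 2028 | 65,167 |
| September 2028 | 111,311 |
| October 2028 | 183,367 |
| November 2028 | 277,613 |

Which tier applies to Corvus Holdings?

Combined number of personal-data records processed: 364,233 + 139,414 + 230,404 + 77,832 + 65,167 + 111,311 + 183,367 + 277,613 = 1,449,341.
1,300,000 < 1,449,341 ≤ 1,600,000, so Tier 2 applies.

Tier 2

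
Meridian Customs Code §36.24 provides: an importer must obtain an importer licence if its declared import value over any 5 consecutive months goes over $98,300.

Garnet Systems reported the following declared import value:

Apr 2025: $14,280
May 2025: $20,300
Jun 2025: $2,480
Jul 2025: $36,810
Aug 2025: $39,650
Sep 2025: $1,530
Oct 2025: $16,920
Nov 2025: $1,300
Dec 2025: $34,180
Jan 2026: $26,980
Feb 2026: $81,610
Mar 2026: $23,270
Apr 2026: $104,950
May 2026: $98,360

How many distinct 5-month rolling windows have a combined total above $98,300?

Apr 2025–Aug 2025: $14,280 + $20,300 + $2,480 + $36,810 + $39,650 = $113,520 (over)
May 2025–Sep 2025: $20,300 + $2,480 + $36,810 + $39,650 + $1,530 = $100,770 (over)
Jun 2025–Oct 2025: $2,480 + $36,810 + $39,650 + $1,530 + $16,920 = $97,390 (under)
Jul 2025–Nov 2025: $36,810 + $39,650 + $1,530 + $16,920 + $1,300 = $96,210 (under)
Aug 2025–Dec 2025: $39,650 + $1,530 + $16,920 + $1,300 + $34,180 = $93,580 (under)
Sep 2025–Jan 2026: $1,530 + $16,920 + $1,300 + $34,180 + $26,980 = $80,910 (under)
Oct 2025–Feb 2026: $16,920 + $1,300 + $34,180 + $26,980 + $81,610 = $160,990 (over)
Nov 2025–Mar 2026: $1,300 + $34,180 + $26,980 + $81,610 + $23,270 = $167,340 (over)
Dec 2025–Apr 2026: $34,180 + $26,980 + $81,610 + $23,270 + $104,950 = $270,990 (over)
Jan 2026–May 2026: $26,980 + $81,610 + $23,270 + $104,950 + $98,360 = $335,170 (over)
6 windows exceed the threshold.

6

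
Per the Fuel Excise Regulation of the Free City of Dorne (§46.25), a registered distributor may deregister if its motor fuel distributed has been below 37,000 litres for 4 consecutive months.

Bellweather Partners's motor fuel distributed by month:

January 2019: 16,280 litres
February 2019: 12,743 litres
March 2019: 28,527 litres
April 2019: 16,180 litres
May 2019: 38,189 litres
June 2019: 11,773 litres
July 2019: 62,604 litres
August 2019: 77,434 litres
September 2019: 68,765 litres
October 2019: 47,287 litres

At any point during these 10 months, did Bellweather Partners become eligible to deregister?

Months below 37,000 litres: January 2019, February 2019, March 2019, April 2019, June 2019.
Longest run of consecutive months below the threshold: 4.
4 ≥ 4, so Bellweather Partners became eligible.

Yes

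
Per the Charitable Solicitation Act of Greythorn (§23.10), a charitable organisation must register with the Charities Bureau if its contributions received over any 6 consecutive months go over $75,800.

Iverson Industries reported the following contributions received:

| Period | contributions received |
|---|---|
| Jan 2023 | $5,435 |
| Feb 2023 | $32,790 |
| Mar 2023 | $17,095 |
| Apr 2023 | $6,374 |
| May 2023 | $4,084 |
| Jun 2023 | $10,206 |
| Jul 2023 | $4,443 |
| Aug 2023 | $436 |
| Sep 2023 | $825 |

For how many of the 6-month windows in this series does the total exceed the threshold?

Jan 2023–Jun 2023: $5,435 + $32,790 + $17,095 + $6,374 + $4,084 + $10,206 = $75,984 (over)
Feb 2023–Jul 2023: $32,790 + $17,095 + $6,374 + $4,084 + $10,206 + $4,443 = $74,992 (under)
Mar 2023–Aug 2023: $17,095 + $6,374 + $4,084 + $10,206 + $4,443 + $436 = $42,638 (under)
Apr 2023–Sep 2023: $6,374 + $4,084 + $10,206 + $4,443 + $436 + $825 = $26,368 (under)
1 window exceeds the threshold.

1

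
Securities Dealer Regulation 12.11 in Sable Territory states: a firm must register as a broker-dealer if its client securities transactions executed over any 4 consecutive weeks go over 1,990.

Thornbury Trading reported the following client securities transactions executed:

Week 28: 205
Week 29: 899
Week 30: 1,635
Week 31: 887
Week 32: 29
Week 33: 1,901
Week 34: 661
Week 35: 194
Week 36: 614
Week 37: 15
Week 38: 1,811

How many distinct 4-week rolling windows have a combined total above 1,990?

Week 28–Week 31: 205 + 899 + 1,635 + 887 = 3,626 (over)
Week 29–Week 32: 899 + 1,635 + 887 + 29 = 3,450 (over)
Week 30–Week 33: 1,635 + 887 + 29 + 1,901 = 4,452 (over)
Week 31–Week 34: 887 + 29 + 1,901 + 661 = 3,478 (over)
Week 32–Week 35: 29 + 1,901 + 661 + 194 = 2,785 (over)
Week 33–Week 36: 1,901 + 661 + 194 + 614 = 3,370 (over)
Week 34–Week 37: 661 + 194 + 614 + 15 = 1,484 (under)
Week 35–Week 38: 194 + 614 + 15 + 1,811 = 2,634 (over)
7 windows exceed the threshold.

7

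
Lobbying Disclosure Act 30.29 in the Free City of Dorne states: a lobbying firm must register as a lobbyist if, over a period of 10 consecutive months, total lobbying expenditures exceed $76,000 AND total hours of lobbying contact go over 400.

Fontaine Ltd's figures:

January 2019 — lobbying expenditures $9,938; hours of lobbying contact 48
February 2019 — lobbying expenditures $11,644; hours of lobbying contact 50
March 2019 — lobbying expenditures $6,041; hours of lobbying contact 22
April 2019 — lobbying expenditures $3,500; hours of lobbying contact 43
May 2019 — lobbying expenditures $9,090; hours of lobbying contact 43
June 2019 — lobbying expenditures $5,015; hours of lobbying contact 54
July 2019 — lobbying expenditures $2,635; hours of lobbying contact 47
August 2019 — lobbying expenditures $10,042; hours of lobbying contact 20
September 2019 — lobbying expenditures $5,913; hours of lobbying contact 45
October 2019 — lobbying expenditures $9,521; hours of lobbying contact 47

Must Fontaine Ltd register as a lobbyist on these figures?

No

Total lobbying expenditures: $9,938 + $11,644 + $6,041 + $3,500 + $9,090 + $5,015 + $2,635 + $10,042 + $5,913 + $9,521 = $73,339 (≤ $76,000).
Total hours of lobbying contact: 48 + 50 + 22 + 43 + 43 + 54 + 47 + 20 + 45 + 47 = 419 (> 400).
The test is 'and': the rule requires both, and at least one is not exceeded.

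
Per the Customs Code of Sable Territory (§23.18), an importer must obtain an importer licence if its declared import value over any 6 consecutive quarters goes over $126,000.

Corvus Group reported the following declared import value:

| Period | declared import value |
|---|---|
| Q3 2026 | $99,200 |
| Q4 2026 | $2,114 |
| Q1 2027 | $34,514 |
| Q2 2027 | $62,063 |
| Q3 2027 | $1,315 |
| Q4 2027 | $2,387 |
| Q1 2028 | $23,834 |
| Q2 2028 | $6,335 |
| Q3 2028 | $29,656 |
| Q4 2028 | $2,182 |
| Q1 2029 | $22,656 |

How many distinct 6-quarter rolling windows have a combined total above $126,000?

Q3 2026–Q4 2027: $99,200 + $2,114 + $34,514 + $62,063 + $1,315 + $2,387 = $201,593 (over)
Q4 2026–Q1 2028: $2,114 + $34,514 + $62,063 + $1,315 + $2,387 + $23,834 = $126,227 (over)
Q1 2027–Q2 2028: $34,514 + $62,063 + $1,315 + $2,387 + $23,834 + $6,335 = $130,448 (over)
Q2 2027–Q3 2028: $62,063 + $1,315 + $2,387 + $23,834 + $6,335 + $29,656 = $125,590 (under)
Q3 2027–Q4 2028: $1,315 + $2,387 + $23,834 + $6,335 + $29,656 + $2,182 = $65,709 (under)
Q4 2027–Q1 2029: $2,387 + $23,834 + $6,335 + $29,656 + $2,182 + $22,656 = $87,050 (under)
3 windows exceed the threshold.

3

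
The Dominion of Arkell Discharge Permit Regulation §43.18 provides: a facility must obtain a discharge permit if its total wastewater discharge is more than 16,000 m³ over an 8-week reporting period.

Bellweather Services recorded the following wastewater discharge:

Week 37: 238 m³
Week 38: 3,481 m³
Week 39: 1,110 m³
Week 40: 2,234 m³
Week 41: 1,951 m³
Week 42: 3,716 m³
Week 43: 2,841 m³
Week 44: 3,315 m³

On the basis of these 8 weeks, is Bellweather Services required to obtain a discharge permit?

Total wastewater discharge: 238 m³ + 3,481 m³ + 1,110 m³ + 2,234 m³ + 1,951 m³ + 3,716 m³ + 2,841 m³ + 3,315 m³ = 18,886 m³.
18,886 m³ > 16,000 m³, so the threshold is exceeded.

Yes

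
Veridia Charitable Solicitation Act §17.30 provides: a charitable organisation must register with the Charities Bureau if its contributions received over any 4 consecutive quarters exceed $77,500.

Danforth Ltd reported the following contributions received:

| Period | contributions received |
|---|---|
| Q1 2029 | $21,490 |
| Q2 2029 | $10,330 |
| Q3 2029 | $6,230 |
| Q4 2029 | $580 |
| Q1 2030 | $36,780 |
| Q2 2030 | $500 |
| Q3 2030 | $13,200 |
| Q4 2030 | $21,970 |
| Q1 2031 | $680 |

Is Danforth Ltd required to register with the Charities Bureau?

No

Q1 2029–Q4 2029: $21,490 + $10,330 + $6,230 + $580 = $38,630 (under)
Q2 2029–Q1 2030: $10,330 + $6,230 + $580 + $36,780 = $53,920 (under)
Q3 2029–Q2 2030: $6,230 + $580 + $36,780 + $500 = $44,090 (under)
Q4 2029–Q3 2030: $580 + $36,780 + $500 + $13,200 = $51,060 (under)
Q1 2030–Q4 2030: $36,780 + $500 + $13,200 + $21,970 = $72,450 (under)
Q2 2030–Q1 2031: $500 + $13,200 + $21,970 + $680 = $36,350 (under)
No window exceeds $77,500.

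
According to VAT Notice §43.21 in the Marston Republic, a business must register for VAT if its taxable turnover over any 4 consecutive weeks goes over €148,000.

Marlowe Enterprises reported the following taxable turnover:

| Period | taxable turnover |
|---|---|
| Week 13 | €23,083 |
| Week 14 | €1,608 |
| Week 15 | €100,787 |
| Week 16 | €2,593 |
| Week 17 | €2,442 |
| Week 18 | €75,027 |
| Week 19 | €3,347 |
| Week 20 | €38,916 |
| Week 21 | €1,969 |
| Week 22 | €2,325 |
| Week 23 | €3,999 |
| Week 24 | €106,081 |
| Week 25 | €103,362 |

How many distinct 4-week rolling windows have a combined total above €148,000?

Week 13–Week 16: €23,083 + €1,608 + €100,787 + €2,593 = €128,071 (under)
Week 14–Week 17: €1,608 + €100,787 + €2,593 + €2,442 = €107,430 (under)
Week 15–Week 18: €100,787 + €2,593 + €2,442 + €75,027 = €180,849 (over)
Week 16–Week 19: €2,593 + €2,442 + €75,027 + €3,347 = €83,409 (under)
Week 17–Week 20: €2,442 + €75,027 + €3,347 + €38,916 = €119,732 (under)
Week 18–Week 21: €75,027 + €3,347 + €38,916 + €1,969 = €119,259 (under)
Week 19–Week 22: €3,347 + €38,916 + €1,969 + €2,325 = €46,557 (under)
Week 20–Week 23: €38,916 + €1,969 + €2,325 + €3,999 = €47,209 (under)
Week 21–Week 24: €1,969 + €2,325 + €3,999 + €106,081 = €114,374 (under)
Week 22–Week 25: €2,325 + €3,999 + €106,081 + €103,362 = €215,767 (over)
2 windows exceed the threshold.

2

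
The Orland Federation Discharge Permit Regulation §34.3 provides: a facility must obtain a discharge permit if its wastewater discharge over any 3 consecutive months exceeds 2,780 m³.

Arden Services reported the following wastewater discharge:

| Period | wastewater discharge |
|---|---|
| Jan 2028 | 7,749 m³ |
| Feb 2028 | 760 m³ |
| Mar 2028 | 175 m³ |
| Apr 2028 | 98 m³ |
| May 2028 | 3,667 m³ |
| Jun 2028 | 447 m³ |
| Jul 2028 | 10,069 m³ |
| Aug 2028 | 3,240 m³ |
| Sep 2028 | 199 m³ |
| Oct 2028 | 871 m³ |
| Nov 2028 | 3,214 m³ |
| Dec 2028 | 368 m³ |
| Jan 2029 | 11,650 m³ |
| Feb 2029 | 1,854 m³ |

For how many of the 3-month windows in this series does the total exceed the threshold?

11

Jan 2028–Mar 2028: 7,749 m³ + 760 m³ + 175 m³ = 8,684 m³ (over)
Feb 2028–Apr 2028: 760 m³ + 175 m³ + 98 m³ = 1,033 m³ (under)
Mar 2028–May 2028: 175 m³ + 98 m³ + 3,667 m³ = 3,940 m³ (over)
Apr 2028–Jun 2028: 98 m³ + 3,667 m³ + 447 m³ = 4,212 m³ (over)
May 2028–Jul 2028: 3,667 m³ + 447 m³ + 10,069 m³ = 14,183 m³ (over)
Jun 2028–Aug 2028: 447 m³ + 10,069 m³ + 3,240 m³ = 13,756 m³ (over)
Jul 2028–Sep 2028: 10,069 m³ + 3,240 m³ + 199 m³ = 13,508 m³ (over)
Aug 2028–Oct 2028: 3,240 m³ + 199 m³ + 871 m³ = 4,310 m³ (over)
Sep 2028–Nov 2028: 199 m³ + 871 m³ + 3,214 m³ = 4,284 m³ (over)
Oct 2028–Dec 2028: 871 m³ + 3,214 m³ + 368 m³ = 4,453 m³ (over)
Nov 2028–Jan 2029: 3,214 m³ + 368 m³ + 11,650 m³ = 15,232 m³ (over)
Dec 2028–Feb 2029: 368 m³ + 11,650 m³ + 1,854 m³ = 13,872 m³ (over)
11 windows exceed the threshold.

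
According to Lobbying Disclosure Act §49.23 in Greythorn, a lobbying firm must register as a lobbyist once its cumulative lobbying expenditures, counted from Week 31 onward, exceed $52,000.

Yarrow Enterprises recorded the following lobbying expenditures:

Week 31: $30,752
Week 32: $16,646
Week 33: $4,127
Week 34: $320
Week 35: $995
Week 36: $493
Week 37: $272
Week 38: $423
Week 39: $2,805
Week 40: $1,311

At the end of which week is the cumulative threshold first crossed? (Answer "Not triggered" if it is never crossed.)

Week 35

Through Week 31: $30,752
Through Week 32: $47,398
Through Week 33: $51,525
Through Week 34: $51,845
Through Week 35: $52,840 ← exceeds threshold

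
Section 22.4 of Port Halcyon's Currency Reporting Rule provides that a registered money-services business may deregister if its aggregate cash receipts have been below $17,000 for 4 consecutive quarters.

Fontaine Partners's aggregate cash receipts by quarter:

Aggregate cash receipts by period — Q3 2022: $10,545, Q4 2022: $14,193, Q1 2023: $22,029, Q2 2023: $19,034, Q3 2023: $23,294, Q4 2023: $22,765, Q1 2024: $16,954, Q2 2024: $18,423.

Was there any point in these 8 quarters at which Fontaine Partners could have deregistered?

No

Quarters below $17,000: Q3 2022, Q4 2022, Q1 2024.
Longest run of consecutive quarters below the threshold: 2.
2 < 4, so Fontaine Partners never became eligible.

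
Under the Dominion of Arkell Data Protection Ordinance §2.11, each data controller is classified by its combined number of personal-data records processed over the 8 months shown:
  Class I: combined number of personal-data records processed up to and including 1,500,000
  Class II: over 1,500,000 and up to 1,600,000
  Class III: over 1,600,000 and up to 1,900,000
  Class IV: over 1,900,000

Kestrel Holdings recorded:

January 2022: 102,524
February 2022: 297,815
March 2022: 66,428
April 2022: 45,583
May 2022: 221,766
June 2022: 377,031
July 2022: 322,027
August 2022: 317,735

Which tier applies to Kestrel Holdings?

Class III

Combined number of personal-data records processed: 102,524 + 297,815 + 66,428 + 45,583 + 221,766 + 377,031 + 322,027 + 317,735 = 1,750,909.
1,600,000 < 1,750,909 ≤ 1,900,000, so Class III applies.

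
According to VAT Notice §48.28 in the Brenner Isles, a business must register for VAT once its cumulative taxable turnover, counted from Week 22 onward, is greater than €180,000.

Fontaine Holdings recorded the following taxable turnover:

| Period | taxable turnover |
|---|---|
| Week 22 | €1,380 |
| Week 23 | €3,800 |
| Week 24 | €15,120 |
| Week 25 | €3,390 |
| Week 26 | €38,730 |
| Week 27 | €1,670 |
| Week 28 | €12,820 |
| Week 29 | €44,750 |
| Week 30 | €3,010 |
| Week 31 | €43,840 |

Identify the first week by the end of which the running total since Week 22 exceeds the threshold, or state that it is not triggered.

Through Week 22: €1,380
Through Week 23: €5,180
Through Week 24: €20,300
Through Week 25: €23,690
Through Week 26: €62,420
Through Week 27: €64,090
Through Week 28: €76,910
Through Week 29: €121,660
Through Week 30: €124,670
Through Week 31: €168,510
Final cumulative total €168,510 ≤ €180,000; the threshold is never exceeded.

Not triggered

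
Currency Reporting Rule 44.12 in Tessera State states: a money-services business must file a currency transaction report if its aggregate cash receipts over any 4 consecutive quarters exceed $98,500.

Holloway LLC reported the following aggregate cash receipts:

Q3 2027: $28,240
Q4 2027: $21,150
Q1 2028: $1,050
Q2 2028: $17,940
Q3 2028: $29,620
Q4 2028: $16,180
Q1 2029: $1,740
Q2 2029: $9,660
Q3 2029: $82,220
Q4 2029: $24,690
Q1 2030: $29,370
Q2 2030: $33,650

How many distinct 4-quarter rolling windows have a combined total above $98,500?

Q3 2027–Q2 2028: $28,240 + $21,150 + $1,050 + $17,940 = $68,380 (under)
Q4 2027–Q3 2028: $21,150 + $1,050 + $17,940 + $29,620 = $69,760 (under)
Q1 2028–Q4 2028: $1,050 + $17,940 + $29,620 + $16,180 = $64,790 (under)
Q2 2028–Q1 2029: $17,940 + $29,620 + $16,180 + $1,740 = $65,480 (under)
Q3 2028–Q2 2029: $29,620 + $16,180 + $1,740 + $9,660 = $57,200 (under)
Q4 2028–Q3 2029: $16,180 + $1,740 + $9,660 + $82,220 = $109,800 (over)
Q1 2029–Q4 2029: $1,740 + $9,660 + $82,220 + $24,690 = $118,310 (over)
Q2 2029–Q1 2030: $9,660 + $82,220 + $24,690 + $29,370 = $145,940 (over)
Q3 2029–Q2 2030: $82,220 + $24,690 + $29,370 + $33,650 = $169,930 (over)
4 windows exceed the threshold.

4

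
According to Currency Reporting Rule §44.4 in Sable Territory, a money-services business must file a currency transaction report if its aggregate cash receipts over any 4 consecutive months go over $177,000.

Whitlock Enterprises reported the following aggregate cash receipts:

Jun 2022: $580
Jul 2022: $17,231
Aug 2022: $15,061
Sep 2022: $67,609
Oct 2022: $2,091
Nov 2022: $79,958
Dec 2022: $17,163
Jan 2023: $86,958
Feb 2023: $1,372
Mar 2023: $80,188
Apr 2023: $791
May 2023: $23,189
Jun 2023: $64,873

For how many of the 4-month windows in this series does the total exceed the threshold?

3

Jun 2022–Sep 2022: $580 + $17,231 + $15,061 + $67,609 = $100,481 (under)
Jul 2022–Oct 2022: $17,231 + $15,061 + $67,609 + $2,091 = $101,992 (under)
Aug 2022–Nov 2022: $15,061 + $67,609 + $2,091 + $79,958 = $164,719 (under)
Sep 2022–Dec 2022: $67,609 + $2,091 + $79,958 + $17,163 = $166,821 (under)
Oct 2022–Jan 2023: $2,091 + $79,958 + $17,163 + $86,958 = $186,170 (over)
Nov 2022–Feb 2023: $79,958 + $17,163 + $86,958 + $1,372 = $185,451 (over)
Dec 2022–Mar 2023: $17,163 + $86,958 + $1,372 + $80,188 = $185,681 (over)
Jan 2023–Apr 2023: $86,958 + $1,372 + $80,188 + $791 = $169,309 (under)
Feb 2023–May 2023: $1,372 + $80,188 + $791 + $23,189 = $105,540 (under)
Mar 2023–Jun 2023: $80,188 + $791 + $23,189 + $64,873 = $169,041 (under)
3 windows exceed the threshold.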